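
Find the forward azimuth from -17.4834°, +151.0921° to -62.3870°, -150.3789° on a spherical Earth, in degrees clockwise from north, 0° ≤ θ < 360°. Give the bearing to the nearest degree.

Δλ = -150.3789 − 151.0921 = -301.4710°; wrapped into (−180°, 180°]: 58.5290°.
θ = atan2( sin Δλ · cos φ₂ , cos φ₁ · sin φ₂ − sin φ₁ · cos φ₂ · cos Δλ )
  = atan2(0.39532, -0.77247) = 152.898° → normalised to [0°, 360°): 152.898°.

153°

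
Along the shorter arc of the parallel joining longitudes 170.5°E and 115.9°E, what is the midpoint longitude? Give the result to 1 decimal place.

Signed shortest Δλ from +170.5° to +115.9° is -54.6°.
Midpoint longitude = +170.5° + (-54.6°)/2 = +170.5° − 27.3° = +143.2°.

143.2°E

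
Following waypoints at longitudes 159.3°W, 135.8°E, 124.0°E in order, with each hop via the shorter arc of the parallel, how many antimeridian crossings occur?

1

Leg 1: -159.3° → +135.8°, shortest Δλ = -64.9° (west) — crosses 180°.
Leg 2: +135.8° → +124.0°, shortest Δλ = -11.8° (west) — does not cross 180°.
Total crossings: 1.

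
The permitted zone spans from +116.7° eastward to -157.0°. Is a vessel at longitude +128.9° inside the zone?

Yes

Band width going east from +116.7° to -157.0°: ((-157.0 − 116.7) mod 360) = 86.3°.
Offset of +128.9° east of the west edge: ((128.9 − 116.7) mod 360) = 12.2°.
12.2° ≤ 86.3° ⇒ inside.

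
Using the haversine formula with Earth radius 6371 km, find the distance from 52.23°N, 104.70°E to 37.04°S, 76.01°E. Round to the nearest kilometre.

Δλ = 76.01 − 104.70 = -28.69°.
Δφ = -37.04 − 52.23 = -89.27°.
a = sin²(Δφ/2) + cos φ₁ · cos φ₂ · sin²(Δλ/2) = 0.523641.
c = 2·atan2(√a, √(1−a)) = 1.61810 rad → d = 6371·c ≈ 10308.89 km.

10309 km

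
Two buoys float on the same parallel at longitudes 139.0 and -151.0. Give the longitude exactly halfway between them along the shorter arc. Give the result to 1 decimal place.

Signed shortest Δλ from +139.0° to -151.0° is +70.0°.
Midpoint longitude = +139.0° + (+70.0°)/2 = +139.0° + 35.0° = +174.0°.
(The naïve average (+139.0 + -151.0)/2 = -6.0° is on the wrong side of the globe.)

+174.0°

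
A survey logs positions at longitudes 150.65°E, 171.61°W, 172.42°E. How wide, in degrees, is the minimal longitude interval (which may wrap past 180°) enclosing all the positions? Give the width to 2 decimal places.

Sort the longitudes: -171.61°, +150.65°, +172.42°.
Eastward gaps between consecutive values (wrapping around): 322.26°, 21.77°, 15.97°.
Largest gap = 322.26° ⇒ minimal covering band is its complement: 360° − 322.26° = 37.74°.
Band runs from +150.65° eastward to -171.61°, crossing the antimeridian.

37.74°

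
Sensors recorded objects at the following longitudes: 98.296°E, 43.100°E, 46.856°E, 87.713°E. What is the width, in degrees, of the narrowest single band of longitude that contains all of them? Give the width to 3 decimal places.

Sort the longitudes: +43.100°, +46.856°, +87.713°, +98.296°.
Eastward gaps between consecutive values (wrapping around): 3.756°, 40.857°, 10.583°, 304.804°.
Largest gap = 304.804° ⇒ minimal covering band is its complement: 360° − 304.804° = 55.196°.
Band runs from +43.100° eastward to +98.296°.

55.196°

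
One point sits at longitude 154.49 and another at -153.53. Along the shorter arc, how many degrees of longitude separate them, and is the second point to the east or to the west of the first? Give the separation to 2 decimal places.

Raw difference: -153.53 − 154.49 = -308.02°.
Normalise into (−180°, 180°]: -308.02° + 360° = 51.98°.
Positive ⇒ the second point lies to the east; separation 51.98°.

51.98° east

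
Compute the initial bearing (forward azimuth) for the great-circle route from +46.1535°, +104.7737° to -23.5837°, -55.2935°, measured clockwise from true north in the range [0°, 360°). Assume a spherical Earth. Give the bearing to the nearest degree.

318°

Δλ = -55.2935 − 104.7737 = -160.0672°.
θ = atan2( sin Δλ · cos φ₂ , cos φ₁ · sin φ₂ − sin φ₁ · cos φ₂ · cos Δλ )
  = atan2(-0.31244, 0.34421) = -42.230° → normalised to [0°, 360°): 317.770°.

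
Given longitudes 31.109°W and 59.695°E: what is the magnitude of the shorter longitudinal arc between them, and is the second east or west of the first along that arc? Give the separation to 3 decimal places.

Raw difference: 59.695 − -31.109 = 90.804°.
Normalise into (−180°, 180°]: 90.804° stays 90.804°.
Positive ⇒ the second point lies to the east; separation 90.804°.

90.804° east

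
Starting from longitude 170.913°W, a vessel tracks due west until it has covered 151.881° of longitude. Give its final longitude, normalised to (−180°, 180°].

Start at -170.913°; shift −151.881° → -322.794°.
-322.794° lies outside (−180°, 180°]; add 360° → +37.206°.

37.206°E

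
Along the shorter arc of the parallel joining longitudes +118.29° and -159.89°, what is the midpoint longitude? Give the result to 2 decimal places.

+159.20°

Signed shortest Δλ from +118.29° to -159.89° is +81.82°.
Midpoint longitude = +118.29° + (+81.82°)/2 = +118.29° + 40.91° = +159.20°.
(The naïve average (+118.29 + -159.89)/2 = -20.8° is on the wrong side of the globe.)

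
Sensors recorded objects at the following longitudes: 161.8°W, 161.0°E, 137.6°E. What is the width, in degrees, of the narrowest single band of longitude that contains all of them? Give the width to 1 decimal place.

60.6°

Sort the longitudes: -161.8°, +137.6°, +161.0°.
Eastward gaps between consecutive values (wrapping around): 299.4°, 23.4°, 37.2°.
Largest gap = 299.4° ⇒ minimal covering band is its complement: 360° − 299.4° = 60.6°.
Band runs from +137.6° eastward to -161.8°, crossing the antimeridian.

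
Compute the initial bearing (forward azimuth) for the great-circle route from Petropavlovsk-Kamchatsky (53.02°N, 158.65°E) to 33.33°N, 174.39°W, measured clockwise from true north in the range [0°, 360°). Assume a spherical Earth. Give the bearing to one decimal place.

124.9°

Δλ = -174.39 − 158.65 = -333.04°; wrapped into (−180°, 180°]: 26.96°.
θ = atan2( sin Δλ · cos φ₂ , cos φ₁ · sin φ₂ − sin φ₁ · cos φ₂ · cos Δλ )
  = atan2(0.37880, -0.26439) = 124.914° → normalised to [0°, 360°): 124.914°.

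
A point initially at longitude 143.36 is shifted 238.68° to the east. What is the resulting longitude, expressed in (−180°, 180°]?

+22.04°

Start at +143.36°; shift +238.68° → +382.04°.
+382.04° lies outside (−180°, 180°]; subtract 360° → +22.04°.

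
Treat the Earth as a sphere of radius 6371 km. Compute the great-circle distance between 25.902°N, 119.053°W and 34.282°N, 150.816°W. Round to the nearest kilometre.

Δλ = -150.816 − -119.053 = -31.763°.
Δφ = 34.282 − 25.902 = 8.380°.
a = sin²(Δφ/2) + cos φ₁ · cos φ₂ · sin²(Δλ/2) = 0.060997.
c = 2·atan2(√a, √(1−a)) = 0.49912 rad → d = 6371·c ≈ 3179.87 km.

3180 km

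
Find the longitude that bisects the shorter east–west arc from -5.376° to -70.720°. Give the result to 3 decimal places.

-38.048°

Signed shortest Δλ from -5.376° to -70.720° is -65.344°.
Midpoint longitude = -5.376° + (-65.344°)/2 = -5.376° − 32.672° = -38.048°.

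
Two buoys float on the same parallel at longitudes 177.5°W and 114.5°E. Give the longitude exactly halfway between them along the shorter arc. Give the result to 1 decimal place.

Signed shortest Δλ from -177.5° to +114.5° is -68.0°.
Midpoint longitude = -177.5° + (-68.0°)/2 = -177.5° − 34.0° = -211.5°.
Normalise into (−180°, 180°]: +148.5°.
(The naïve average (-177.5 + +114.5)/2 = -31.5° is on the wrong side of the globe.)

148.5°E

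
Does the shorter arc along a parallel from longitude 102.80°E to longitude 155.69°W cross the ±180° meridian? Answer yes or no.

Yes

Naïve |-155.69 − 102.80| = 258.49° > 180°, so the shorter arc goes the other way round — across 180°.
Signed shortest Δλ = ((-155.69 − 102.80 + 180) mod 360) − 180 = 101.51°.
Going east by 101.51° from +102.80° passes through 180° before reaching -155.69°.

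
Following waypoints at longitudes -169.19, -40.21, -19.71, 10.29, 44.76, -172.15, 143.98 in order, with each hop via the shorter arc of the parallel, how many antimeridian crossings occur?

Leg 1: -169.19° → -40.21°, shortest Δλ = 128.98° (east) — does not cross 180°.
Leg 2: -40.21° → -19.71°, shortest Δλ = 20.5° (east) — does not cross 180°.
Leg 3: -19.71° → +10.29°, shortest Δλ = 30.0° (east) — does not cross 180°.
Leg 4: +10.29° → +44.76°, shortest Δλ = 34.47° (east) — does not cross 180°.
Leg 5: +44.76° → -172.15°, shortest Δλ = 143.09° (east) — crosses 180°.
Leg 6: -172.15° → +143.98°, shortest Δλ = -43.87° (west) — crosses 180°.
Total crossings: 2.

2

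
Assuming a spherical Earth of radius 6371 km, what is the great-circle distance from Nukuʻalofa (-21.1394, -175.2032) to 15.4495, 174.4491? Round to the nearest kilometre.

Δλ = 174.4491 − -175.2032 = 349.6523°; wrapped into (−180°, 180°]: -10.3477°.
Δφ = 15.4495 − -21.1394 = 36.5889°.
a = sin²(Δφ/2) + cos φ₁ · cos φ₂ · sin²(Δλ/2) = 0.105844.
c = 2·atan2(√a, √(1−a)) = 0.66274 rad → d = 6371·c ≈ 4222.29 km.

4222 km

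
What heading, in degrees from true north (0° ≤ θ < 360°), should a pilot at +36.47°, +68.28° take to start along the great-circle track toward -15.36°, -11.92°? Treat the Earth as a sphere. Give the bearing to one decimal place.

251.9°

Δλ = -11.92 − 68.28 = -80.20°.
θ = atan2( sin Δλ · cos φ₂ , cos φ₁ · sin φ₂ − sin φ₁ · cos φ₂ · cos Δλ )
  = atan2(-0.95021, -0.31057) = -108.100° → normalised to [0°, 360°): 251.900°.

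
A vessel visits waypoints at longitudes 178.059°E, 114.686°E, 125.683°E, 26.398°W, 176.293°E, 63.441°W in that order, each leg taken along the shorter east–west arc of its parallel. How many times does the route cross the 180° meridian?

2

Leg 1: +178.059° → +114.686°, shortest Δλ = -63.373° (west) — does not cross 180°.
Leg 2: +114.686° → +125.683°, shortest Δλ = 10.997° (east) — does not cross 180°.
Leg 3: +125.683° → -26.398°, shortest Δλ = -152.081° (west) — does not cross 180°.
Leg 4: -26.398° → +176.293°, shortest Δλ = -157.309° (west) — crosses 180°.
Leg 5: +176.293° → -63.441°, shortest Δλ = 120.266° (east) — crosses 180°.
Total crossings: 2.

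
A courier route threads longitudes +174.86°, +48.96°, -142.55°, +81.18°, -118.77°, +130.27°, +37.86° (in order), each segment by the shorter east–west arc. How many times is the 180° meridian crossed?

Leg 1: +174.86° → +48.96°, shortest Δλ = -125.9° (west) — does not cross 180°.
Leg 2: +48.96° → -142.55°, shortest Δλ = 168.49° (east) — crosses 180°.
Leg 3: -142.55° → +81.18°, shortest Δλ = -136.27° (west) — crosses 180°.
Leg 4: +81.18° → -118.77°, shortest Δλ = 160.05° (east) — crosses 180°.
Leg 5: -118.77° → +130.27°, shortest Δλ = -110.96° (west) — crosses 180°.
Leg 6: +130.27° → +37.86°, shortest Δλ = -92.41° (west) — does not cross 180°.
Total crossings: 4.

4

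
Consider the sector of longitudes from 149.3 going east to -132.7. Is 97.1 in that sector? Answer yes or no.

No

Band width going east from +149.3° to -132.7°: ((-132.7 − 149.3) mod 360) = 78.0°.
Offset of +97.1° east of the west edge: ((97.1 − 149.3) mod 360) = 307.8°.
307.8° > 78.0° ⇒ outside.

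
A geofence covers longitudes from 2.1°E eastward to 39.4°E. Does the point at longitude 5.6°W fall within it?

Band width going east from +2.1° to +39.4°: ((39.4 − 2.1) mod 360) = 37.3°.
Offset of -5.6° east of the west edge: ((-5.6 − 2.1) mod 360) = 352.3°.
352.3° > 37.3° ⇒ outside.

No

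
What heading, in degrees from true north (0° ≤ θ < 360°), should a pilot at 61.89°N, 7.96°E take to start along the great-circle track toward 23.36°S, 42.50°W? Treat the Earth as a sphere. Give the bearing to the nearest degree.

Δλ = -42.50 − 7.96 = -50.46°.
θ = atan2( sin Δλ · cos φ₂ , cos φ₁ · sin φ₂ − sin φ₁ · cos φ₂ · cos Δλ )
  = atan2(-0.70797, -0.70232) = -134.770° → normalised to [0°, 360°): 225.230°.

225°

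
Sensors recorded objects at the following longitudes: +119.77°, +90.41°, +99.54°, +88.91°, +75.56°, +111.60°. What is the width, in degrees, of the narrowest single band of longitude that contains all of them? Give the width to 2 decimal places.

44.21°

Sort the longitudes: +75.56°, +88.91°, +90.41°, +99.54°, +111.60°, +119.77°.
Eastward gaps between consecutive values (wrapping around): 13.35°, 1.50°, 9.13°, 12.06°, 8.17°, 315.79°.
Largest gap = 315.79° ⇒ minimal covering band is its complement: 360° − 315.79° = 44.21°.
Band runs from +75.56° eastward to +119.77°.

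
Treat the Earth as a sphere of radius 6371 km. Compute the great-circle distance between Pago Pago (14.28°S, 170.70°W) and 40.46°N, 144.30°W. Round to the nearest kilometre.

6669 km

Δλ = -144.30 − -170.70 = 26.40°.
Δφ = 40.46 − -14.28 = 54.74°.
a = sin²(Δφ/2) + cos φ₁ · cos φ₂ · sin²(Δλ/2) = 0.249805.
c = 2·atan2(√a, √(1−a)) = 1.04675 rad → d = 6371·c ≈ 6668.82 km.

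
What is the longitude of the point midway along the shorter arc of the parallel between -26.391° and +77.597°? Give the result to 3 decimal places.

Signed shortest Δλ from -26.391° to +77.597° is +103.988°.
Midpoint longitude = -26.391° + (+103.988°)/2 = -26.391° + 51.994° = +25.603°.

+25.603°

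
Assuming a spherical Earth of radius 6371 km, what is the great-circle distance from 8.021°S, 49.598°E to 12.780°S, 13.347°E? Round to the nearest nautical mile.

2158 nmi

Δλ = 13.347 − 49.598 = -36.251°.
Δφ = -12.780 − -8.021 = -4.759°.
a = sin²(Δφ/2) + cos φ₁ · cos φ₂ · sin²(Δλ/2) = 0.095186.
c = 2·atan2(√a, √(1−a)) = 0.62728 rad → d = 6371·c ≈ 3996.38 km ≈ 2157.87 nmi.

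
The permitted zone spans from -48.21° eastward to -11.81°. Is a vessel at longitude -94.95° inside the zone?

No

Band width going east from -48.21° to -11.81°: ((-11.81 − -48.21) mod 360) = 36.40°.
Offset of -94.95° east of the west edge: ((-94.95 − -48.21) mod 360) = 313.26°.
313.26° > 36.40° ⇒ outside.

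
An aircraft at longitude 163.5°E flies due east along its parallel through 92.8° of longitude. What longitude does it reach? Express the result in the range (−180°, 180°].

Start at +163.5°; shift +92.8° → +256.3°.
+256.3° lies outside (−180°, 180°]; subtract 360° → -103.7°.

103.7°W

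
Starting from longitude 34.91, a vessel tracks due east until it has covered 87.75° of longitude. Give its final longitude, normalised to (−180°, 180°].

Start at +34.91°; shift +87.75° → +122.66°.
+122.66° already lies in (−180°, 180°].

+122.66°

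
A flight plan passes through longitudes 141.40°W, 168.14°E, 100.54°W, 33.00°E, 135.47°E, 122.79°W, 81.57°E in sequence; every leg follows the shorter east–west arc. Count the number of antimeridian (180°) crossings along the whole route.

Leg 1: -141.40° → +168.14°, shortest Δλ = -50.46° (west) — crosses 180°.
Leg 2: +168.14° → -100.54°, shortest Δλ = 91.32° (east) — crosses 180°.
Leg 3: -100.54° → +33.00°, shortest Δλ = 133.54° (east) — does not cross 180°.
Leg 4: +33.00° → +135.47°, shortest Δλ = 102.47° (east) — does not cross 180°.
Leg 5: +135.47° → -122.79°, shortest Δλ = 101.74° (east) — crosses 180°.
Leg 6: -122.79° → +81.57°, shortest Δλ = -155.64° (west) — crosses 180°.
Total crossings: 4.

4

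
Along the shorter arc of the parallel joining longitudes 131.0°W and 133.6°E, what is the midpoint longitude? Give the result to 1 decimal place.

Signed shortest Δλ from -131.0° to +133.6° is -95.4°.
Midpoint longitude = -131.0° + (-95.4°)/2 = -131.0° − 47.7° = -178.7°.
(The naïve average (-131.0 + +133.6)/2 = 1.3° is on the wrong side of the globe.)

178.7°W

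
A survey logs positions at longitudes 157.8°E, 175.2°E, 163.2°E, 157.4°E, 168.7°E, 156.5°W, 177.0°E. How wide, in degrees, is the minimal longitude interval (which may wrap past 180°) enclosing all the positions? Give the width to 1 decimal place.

46.1°

Sort the longitudes: -156.5°, +157.4°, +157.8°, +163.2°, +168.7°, +175.2°, +177.0°.
Eastward gaps between consecutive values (wrapping around): 313.9°, 0.4°, 5.4°, 5.5°, 6.5°, 1.8°, 26.5°.
Largest gap = 313.9° ⇒ minimal covering band is its complement: 360° − 313.9° = 46.1°.
Band runs from +157.4° eastward to -156.5°, crossing the antimeridian.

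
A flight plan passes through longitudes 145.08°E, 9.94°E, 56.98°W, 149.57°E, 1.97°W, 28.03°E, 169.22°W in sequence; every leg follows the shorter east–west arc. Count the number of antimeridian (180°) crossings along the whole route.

2

Leg 1: +145.08° → +9.94°, shortest Δλ = -135.14° (west) — does not cross 180°.
Leg 2: +9.94° → -56.98°, shortest Δλ = -66.92° (west) — does not cross 180°.
Leg 3: -56.98° → +149.57°, shortest Δλ = -153.45° (west) — crosses 180°.
Leg 4: +149.57° → -1.97°, shortest Δλ = -151.54° (west) — does not cross 180°.
Leg 5: -1.97° → +28.03°, shortest Δλ = 30.0° (east) — does not cross 180°.
Leg 6: +28.03° → -169.22°, shortest Δλ = 162.75° (east) — crosses 180°.
Total crossings: 2.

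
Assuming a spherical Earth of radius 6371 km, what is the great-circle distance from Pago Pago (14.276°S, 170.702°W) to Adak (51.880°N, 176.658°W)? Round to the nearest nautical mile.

Δλ = -176.658 − -170.702 = -5.956°.
Δφ = 51.880 − -14.276 = 66.156°.
a = sin²(Δφ/2) + cos φ₁ · cos φ₂ · sin²(Δλ/2) = 0.299491.
c = 2·atan2(√a, √(1−a)) = 1.15817 rad → d = 6371·c ≈ 7378.69 km ≈ 3984.17 nmi.

3984 nmi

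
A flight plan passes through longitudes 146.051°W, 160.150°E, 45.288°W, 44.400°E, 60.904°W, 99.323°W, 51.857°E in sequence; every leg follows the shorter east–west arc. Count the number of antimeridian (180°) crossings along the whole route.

2

Leg 1: -146.051° → +160.150°, shortest Δλ = -53.799° (west) — crosses 180°.
Leg 2: +160.150° → -45.288°, shortest Δλ = 154.562° (east) — crosses 180°.
Leg 3: -45.288° → +44.400°, shortest Δλ = 89.688° (east) — does not cross 180°.
Leg 4: +44.400° → -60.904°, shortest Δλ = -105.304° (west) — does not cross 180°.
Leg 5: -60.904° → -99.323°, shortest Δλ = -38.419° (west) — does not cross 180°.
Leg 6: -99.323° → +51.857°, shortest Δλ = 151.18° (east) — does not cross 180°.
Total crossings: 2.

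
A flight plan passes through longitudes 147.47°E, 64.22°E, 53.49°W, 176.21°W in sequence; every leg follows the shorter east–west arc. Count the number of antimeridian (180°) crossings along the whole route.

0

Leg 1: +147.47° → +64.22°, shortest Δλ = -83.25° (west) — does not cross 180°.
Leg 2: +64.22° → -53.49°, shortest Δλ = -117.71° (west) — does not cross 180°.
Leg 3: -53.49° → -176.21°, shortest Δλ = -122.72° (west) — does not cross 180°.
Total crossings: 0.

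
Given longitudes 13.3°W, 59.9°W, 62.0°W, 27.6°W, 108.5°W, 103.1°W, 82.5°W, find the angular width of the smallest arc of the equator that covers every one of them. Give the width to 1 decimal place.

Sort the longitudes: -108.5°, -103.1°, -82.5°, -62.0°, -59.9°, -27.6°, -13.3°.
Eastward gaps between consecutive values (wrapping around): 5.4°, 20.6°, 20.5°, 2.1°, 32.3°, 14.3°, 264.8°.
Largest gap = 264.8° ⇒ minimal covering band is its complement: 360° − 264.8° = 95.2°.
Band runs from -108.5° eastward to -13.3°.

95.2°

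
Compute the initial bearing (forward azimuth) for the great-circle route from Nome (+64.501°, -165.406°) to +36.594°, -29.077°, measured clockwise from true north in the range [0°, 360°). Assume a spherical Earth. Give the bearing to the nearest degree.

35°

Δλ = -29.077 − -165.406 = 136.329°.
θ = atan2( sin Δλ · cos φ₂ , cos φ₁ · sin φ₂ − sin φ₁ · cos φ₂ · cos Δλ )
  = atan2(0.55440, 0.78080) = 35.376° → normalised to [0°, 360°): 35.376°.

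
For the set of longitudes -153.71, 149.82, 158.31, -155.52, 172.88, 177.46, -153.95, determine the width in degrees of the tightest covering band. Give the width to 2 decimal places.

Sort the longitudes: -155.52°, -153.95°, -153.71°, +149.82°, +158.31°, +172.88°, +177.46°.
Eastward gaps between consecutive values (wrapping around): 1.57°, 0.24°, 303.53°, 8.49°, 14.57°, 4.58°, 27.02°.
Largest gap = 303.53° ⇒ minimal covering band is its complement: 360° − 303.53° = 56.47°.
Band runs from +149.82° eastward to -153.71°, crossing the antimeridian.

56.47°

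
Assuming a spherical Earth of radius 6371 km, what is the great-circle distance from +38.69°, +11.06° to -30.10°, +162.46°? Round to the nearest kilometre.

Δλ = 162.46 − 11.06 = 151.40°.
Δφ = -30.10 − 38.69 = -68.79°.
a = sin²(Δφ/2) + cos φ₁ · cos φ₂ · sin²(Δλ/2) = 0.953193.
c = 2·atan2(√a, √(1−a)) = 2.70545 rad → d = 6371·c ≈ 17236.40 km.

17236 km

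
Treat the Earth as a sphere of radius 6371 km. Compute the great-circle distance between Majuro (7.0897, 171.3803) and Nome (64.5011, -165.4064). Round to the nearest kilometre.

6642 km

Δλ = -165.4064 − 171.3803 = -336.7867°; wrapped into (−180°, 180°]: 23.2133°.
Δφ = 64.5011 − 7.0897 = 57.4114°.
a = sin²(Δφ/2) + cos φ₁ · cos φ₂ · sin²(Δλ/2) = 0.247991.
c = 2·atan2(√a, √(1−a)) = 1.04255 rad → d = 6371·c ≈ 6642.09 km.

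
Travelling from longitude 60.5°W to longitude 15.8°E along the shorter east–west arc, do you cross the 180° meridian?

Signed shortest Δλ = ((15.8 − -60.5 + 180) mod 360) − 180 = 76.3°.
Going east by 76.3° from -60.5° reaches +15.8° without touching 180°.

No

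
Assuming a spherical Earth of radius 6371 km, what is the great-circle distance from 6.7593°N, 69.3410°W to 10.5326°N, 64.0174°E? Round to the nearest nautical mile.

Δλ = 64.0174 − -69.3410 = 133.3584°.
Δφ = 10.5326 − 6.7593 = 3.7733°.
a = sin²(Δφ/2) + cos φ₁ · cos φ₂ · sin²(Δλ/2) = 0.824393.
c = 2·atan2(√a, √(1−a)) = 2.27678 rad → d = 6371·c ≈ 14505.39 km ≈ 7832.28 nmi.

7832 nmi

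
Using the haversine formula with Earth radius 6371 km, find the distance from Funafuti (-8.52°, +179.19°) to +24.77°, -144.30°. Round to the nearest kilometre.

5418 km

Δλ = -144.30 − 179.19 = -323.49°; wrapped into (−180°, 180°]: 36.51°.
Δφ = 24.77 − -8.52 = 33.29°.
a = sin²(Δφ/2) + cos φ₁ · cos φ₂ · sin²(Δλ/2) = 0.170161.
c = 2·atan2(√a, √(1−a)) = 0.85041 rad → d = 6371·c ≈ 5417.94 km.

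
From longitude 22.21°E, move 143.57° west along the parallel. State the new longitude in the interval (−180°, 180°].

Start at +22.21°; shift −143.57° → -121.36°.
-121.36° already lies in (−180°, 180°].

121.36°W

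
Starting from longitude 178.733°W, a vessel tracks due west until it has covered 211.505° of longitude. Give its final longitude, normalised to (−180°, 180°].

Start at -178.733°; shift −211.505° → -390.238°.
-390.238° lies outside (−180°, 180°]; add 360° → -30.238°.

30.238°W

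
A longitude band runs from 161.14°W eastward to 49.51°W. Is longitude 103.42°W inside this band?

Yes

Band width going east from -161.14° to -49.51°: ((-49.51 − -161.14) mod 360) = 111.63°.
Offset of -103.42° east of the west edge: ((-103.42 − -161.14) mod 360) = 57.72°.
57.72° ≤ 111.63° ⇒ inside.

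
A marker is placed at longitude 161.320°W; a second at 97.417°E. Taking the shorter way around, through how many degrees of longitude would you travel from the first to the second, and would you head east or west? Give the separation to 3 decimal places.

Raw difference: 97.417 − -161.320 = 258.737°.
Normalise into (−180°, 180°]: 258.737° − 360° = -101.263°.
Negative ⇒ the second point lies to the west; separation 101.263°.

101.263° west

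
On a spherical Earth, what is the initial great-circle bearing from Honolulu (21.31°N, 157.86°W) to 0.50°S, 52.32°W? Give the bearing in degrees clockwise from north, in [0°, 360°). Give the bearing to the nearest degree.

85°

Δλ = -52.32 − -157.86 = 105.54°.
θ = atan2( sin Δλ · cos φ₂ , cos φ₁ · sin φ₂ − sin φ₁ · cos φ₂ · cos Δλ )
  = atan2(0.96341, 0.08923) = 84.708° → normalised to [0°, 360°): 84.708°.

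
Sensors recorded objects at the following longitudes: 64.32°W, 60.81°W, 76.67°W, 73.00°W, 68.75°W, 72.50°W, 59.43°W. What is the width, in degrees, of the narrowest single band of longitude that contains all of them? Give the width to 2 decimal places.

17.24°

Sort the longitudes: -76.67°, -73.00°, -72.50°, -68.75°, -64.32°, -60.81°, -59.43°.
Eastward gaps between consecutive values (wrapping around): 3.67°, 0.50°, 3.75°, 4.43°, 3.51°, 1.38°, 342.76°.
Largest gap = 342.76° ⇒ minimal covering band is its complement: 360° − 342.76° = 17.24°.
Band runs from -76.67° eastward to -59.43°.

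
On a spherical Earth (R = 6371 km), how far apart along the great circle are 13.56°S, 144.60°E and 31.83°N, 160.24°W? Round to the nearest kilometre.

Δλ = -160.24 − 144.60 = -304.84°; wrapped into (−180°, 180°]: 55.16°.
Δφ = 31.83 − -13.56 = 45.39°.
a = sin²(Δφ/2) + cos φ₁ · cos φ₂ · sin²(Δλ/2) = 0.325906.
c = 2·atan2(√a, √(1−a)) = 1.21516 rad → d = 6371·c ≈ 7741.77 km.

7742 km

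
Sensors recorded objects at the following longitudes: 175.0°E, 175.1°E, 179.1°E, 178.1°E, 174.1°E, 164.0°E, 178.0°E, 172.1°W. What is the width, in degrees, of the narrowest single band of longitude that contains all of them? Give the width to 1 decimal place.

23.9°

Sort the longitudes: -172.1°, +164.0°, +174.1°, +175.0°, +175.1°, +178.0°, +178.1°, +179.1°.
Eastward gaps between consecutive values (wrapping around): 336.1°, 10.1°, 0.9°, 0.1°, 2.9°, 0.1°, 1.0°, 8.8°.
Largest gap = 336.1° ⇒ minimal covering band is its complement: 360° − 336.1° = 23.9°.
Band runs from +164.0° eastward to -172.1°, crossing the antimeridian.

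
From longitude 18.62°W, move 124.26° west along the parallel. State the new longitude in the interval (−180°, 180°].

Start at -18.62°; shift −124.26° → -142.88°.
-142.88° already lies in (−180°, 180°].

142.88°W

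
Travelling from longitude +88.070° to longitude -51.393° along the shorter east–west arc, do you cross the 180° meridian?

Signed shortest Δλ = ((-51.393 − 88.070 + 180) mod 360) − 180 = -139.463°.
Going west by 139.463° from +88.070° reaches -51.393° without touching 180°.

No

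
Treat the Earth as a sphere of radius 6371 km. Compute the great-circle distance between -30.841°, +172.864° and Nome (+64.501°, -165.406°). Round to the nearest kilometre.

Δλ = -165.406 − 172.864 = -338.270°; wrapped into (−180°, 180°]: 21.730°.
Δφ = 64.501 − -30.841 = 95.342°.
a = sin²(Δφ/2) + cos φ₁ · cos φ₂ · sin²(Δλ/2) = 0.559683.
c = 2·atan2(√a, √(1−a)) = 1.69045 rad → d = 6371·c ≈ 10769.84 km.

10770 km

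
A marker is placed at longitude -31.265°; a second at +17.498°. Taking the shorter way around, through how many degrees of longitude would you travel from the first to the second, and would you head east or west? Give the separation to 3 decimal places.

48.763° east

Raw difference: 17.498 − -31.265 = 48.763°.
Normalise into (−180°, 180°]: 48.763° stays 48.763°.
Positive ⇒ the second point lies to the east; separation 48.763°.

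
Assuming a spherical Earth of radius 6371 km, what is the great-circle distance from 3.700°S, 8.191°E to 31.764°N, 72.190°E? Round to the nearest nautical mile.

Δλ = 72.190 − 8.191 = 63.999°.
Δφ = 31.764 − -3.700 = 35.464°.
a = sin²(Δφ/2) + cos φ₁ · cos φ₂ · sin²(Δλ/2) = 0.331011.
c = 2·atan2(√a, √(1−a)) = 1.22603 rad → d = 6371·c ≈ 7811.02 km ≈ 4217.62 nmi.

4218 nmi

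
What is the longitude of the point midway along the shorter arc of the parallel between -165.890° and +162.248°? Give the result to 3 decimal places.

Signed shortest Δλ from -165.890° to +162.248° is -31.862°.
Midpoint longitude = -165.890° + (-31.862°)/2 = -165.890° − 15.931° = -181.821°.
Normalise into (−180°, 180°]: +178.179°.
(The naïve average (-165.890 + +162.248)/2 = -1.821° is on the wrong side of the globe.)

+178.179°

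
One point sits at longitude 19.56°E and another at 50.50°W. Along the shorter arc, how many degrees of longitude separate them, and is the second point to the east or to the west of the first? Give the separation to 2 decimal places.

70.06° west

Raw difference: -50.50 − 19.56 = -70.06°.
Normalise into (−180°, 180°]: -70.06° stays -70.06°.
Negative ⇒ the second point lies to the west; separation 70.06°.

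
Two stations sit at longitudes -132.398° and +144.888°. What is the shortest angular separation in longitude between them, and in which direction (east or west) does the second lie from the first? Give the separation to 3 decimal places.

82.714° west

Raw difference: 144.888 − -132.398 = 277.286°.
Normalise into (−180°, 180°]: 277.286° − 360° = -82.714°.
Negative ⇒ the second point lies to the west; separation 82.714°.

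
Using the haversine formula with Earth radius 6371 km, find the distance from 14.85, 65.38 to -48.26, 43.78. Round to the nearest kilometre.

Δλ = 43.78 − 65.38 = -21.60°.
Δφ = -48.26 − 14.85 = -63.11°.
a = sin²(Δφ/2) + cos φ₁ · cos φ₂ · sin²(Δλ/2) = 0.296455.
c = 2·atan2(√a, √(1−a)) = 1.15153 rad → d = 6371·c ≈ 7336.41 km.

7336 km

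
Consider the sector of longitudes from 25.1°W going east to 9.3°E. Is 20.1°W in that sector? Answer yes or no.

Band width going east from -25.1° to +9.3°: ((9.3 − -25.1) mod 360) = 34.4°.
Offset of -20.1° east of the west edge: ((-20.1 − -25.1) mod 360) = 5.0°.
5.0° ≤ 34.4° ⇒ inside.

Yes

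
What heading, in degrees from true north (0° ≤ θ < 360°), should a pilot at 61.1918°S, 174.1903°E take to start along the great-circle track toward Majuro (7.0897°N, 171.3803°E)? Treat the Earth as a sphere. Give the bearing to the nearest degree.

357°

Δλ = 171.3803 − 174.1903 = -2.8100°.
θ = atan2( sin Δλ · cos φ₂ , cos φ₁ · sin φ₂ − sin φ₁ · cos φ₂ · cos Δλ )
  = atan2(-0.04865, 0.92797) = -3.001° → normalised to [0°, 360°): 356.999°.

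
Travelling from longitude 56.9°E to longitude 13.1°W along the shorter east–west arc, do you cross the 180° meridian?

Signed shortest Δλ = ((-13.1 − 56.9 + 180) mod 360) − 180 = -70.0°.
Going west by 70.0° from +56.9° reaches -13.1° without touching 180°.

No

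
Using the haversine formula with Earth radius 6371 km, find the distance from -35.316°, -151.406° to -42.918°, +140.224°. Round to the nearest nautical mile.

Δλ = 140.224 − -151.406 = 291.630°; wrapped into (−180°, 180°]: -68.370°.
Δφ = -42.918 − -35.316 = -7.602°.
a = sin²(Δφ/2) + cos φ₁ · cos φ₂ · sin²(Δλ/2) = 0.193042.
c = 2·atan2(√a, √(1−a)) = 0.90978 rad → d = 6371·c ≈ 5796.23 km ≈ 3129.72 nmi.

3130 nmi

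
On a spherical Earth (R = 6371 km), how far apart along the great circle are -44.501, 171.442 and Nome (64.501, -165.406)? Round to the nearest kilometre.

12288 km

Δλ = -165.406 − 171.442 = -336.848°; wrapped into (−180°, 180°]: 23.152°.
Δφ = 64.501 − -44.501 = 109.002°.
a = sin²(Δφ/2) + cos φ₁ · cos φ₂ · sin²(Δλ/2) = 0.675165.
c = 2·atan2(√a, √(1−a)) = 1.92872 rad → d = 6371·c ≈ 12287.87 km.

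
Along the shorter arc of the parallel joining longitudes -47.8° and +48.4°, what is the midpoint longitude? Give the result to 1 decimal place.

+0.3°

Signed shortest Δλ from -47.8° to +48.4° is +96.2°.
Midpoint longitude = -47.8° + (+96.2°)/2 = -47.8° + 48.1° = +0.3°.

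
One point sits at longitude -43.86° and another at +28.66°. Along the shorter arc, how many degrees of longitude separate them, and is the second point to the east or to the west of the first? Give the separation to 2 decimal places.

Raw difference: 28.66 − -43.86 = 72.52°.
Normalise into (−180°, 180°]: 72.52° stays 72.52°.
Positive ⇒ the second point lies to the east; separation 72.52°.

72.52° east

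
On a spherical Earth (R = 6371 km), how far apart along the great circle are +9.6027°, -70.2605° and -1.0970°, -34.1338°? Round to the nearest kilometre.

Δλ = -34.1338 − -70.2605 = 36.1267°.
Δφ = -1.0970 − 9.6027 = -10.6997°.
a = sin²(Δφ/2) + cos φ₁ · cos φ₂ · sin²(Δλ/2) = 0.103471.
c = 2·atan2(√a, √(1−a)) = 0.65498 rad → d = 6371·c ≈ 4172.90 km.

4173 km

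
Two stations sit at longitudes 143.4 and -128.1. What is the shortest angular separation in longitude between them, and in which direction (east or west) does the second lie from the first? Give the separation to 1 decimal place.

88.5° east

Raw difference: -128.1 − 143.4 = -271.5°.
Normalise into (−180°, 180°]: -271.5° + 360° = 88.5°.
Positive ⇒ the second point lies to the east; separation 88.5°.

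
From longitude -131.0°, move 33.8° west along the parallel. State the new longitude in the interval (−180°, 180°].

-164.8°

Start at -131.0°; shift −33.8° → -164.8°.
-164.8° already lies in (−180°, 180°].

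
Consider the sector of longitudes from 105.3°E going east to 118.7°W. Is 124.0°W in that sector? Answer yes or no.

Yes

Band width going east from +105.3° to -118.7°: ((-118.7 − 105.3) mod 360) = 136.0°.
Offset of -124.0° east of the west edge: ((-124.0 − 105.3) mod 360) = 130.7°.
130.7° ≤ 136.0° ⇒ inside.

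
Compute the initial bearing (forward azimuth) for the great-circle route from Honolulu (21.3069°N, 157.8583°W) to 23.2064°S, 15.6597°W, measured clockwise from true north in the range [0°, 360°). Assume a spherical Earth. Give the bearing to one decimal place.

Δλ = -15.6597 − -157.8583 = 142.1986°.
θ = atan2( sin Δλ · cos φ₂ , cos φ₁ · sin φ₂ − sin φ₁ · cos φ₂ · cos Δλ )
  = atan2(0.56334, -0.10323) = 100.384° → normalised to [0°, 360°): 100.384°.

100.4°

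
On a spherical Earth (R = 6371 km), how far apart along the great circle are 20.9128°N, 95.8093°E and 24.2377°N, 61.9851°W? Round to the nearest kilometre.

14449 km

Δλ = -61.9851 − 95.8093 = -157.7944°.
Δφ = 24.2377 − 20.9128 = 3.3249°.
a = sin²(Δφ/2) + cos φ₁ · cos φ₂ · sin²(Δλ/2) = 0.821037.
c = 2·atan2(√a, √(1−a)) = 2.26800 rad → d = 6371·c ≈ 14449.40 km.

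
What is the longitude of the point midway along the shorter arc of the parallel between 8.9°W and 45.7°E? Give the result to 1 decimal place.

18.4°E

Signed shortest Δλ from -8.9° to +45.7° is +54.6°.
Midpoint longitude = -8.9° + (+54.6°)/2 = -8.9° + 27.3° = +18.4°.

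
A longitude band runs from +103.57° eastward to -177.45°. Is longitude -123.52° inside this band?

Band width going east from +103.57° to -177.45°: ((-177.45 − 103.57) mod 360) = 78.98°.
Offset of -123.52° east of the west edge: ((-123.52 − 103.57) mod 360) = 132.91°.
132.91° > 78.98° ⇒ outside.

No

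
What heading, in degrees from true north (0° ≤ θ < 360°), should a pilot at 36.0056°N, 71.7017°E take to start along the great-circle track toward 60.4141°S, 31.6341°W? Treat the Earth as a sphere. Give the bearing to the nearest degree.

Δλ = -31.6341 − 71.7017 = -103.3358°.
θ = atan2( sin Δλ · cos φ₂ , cos φ₁ · sin φ₂ − sin φ₁ · cos φ₂ · cos Δλ )
  = atan2(-0.48041, -0.63654) = -142.957° → normalised to [0°, 360°): 217.043°.

217°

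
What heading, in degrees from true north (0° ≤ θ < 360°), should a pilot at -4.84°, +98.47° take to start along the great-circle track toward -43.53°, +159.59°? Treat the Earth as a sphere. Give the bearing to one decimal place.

136.0°

Δλ = 159.59 − 98.47 = 61.12°.
θ = atan2( sin Δλ · cos φ₂ , cos φ₁ · sin φ₂ − sin φ₁ · cos φ₂ · cos Δλ )
  = atan2(0.63485, -0.65673) = 135.971° → normalised to [0°, 360°): 135.971°.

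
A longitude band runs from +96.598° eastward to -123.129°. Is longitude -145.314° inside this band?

Band width going east from +96.598° to -123.129°: ((-123.129 − 96.598) mod 360) = 140.273°.
Offset of -145.314° east of the west edge: ((-145.314 − 96.598) mod 360) = 118.088°.
118.088° ≤ 140.273° ⇒ inside.

Yes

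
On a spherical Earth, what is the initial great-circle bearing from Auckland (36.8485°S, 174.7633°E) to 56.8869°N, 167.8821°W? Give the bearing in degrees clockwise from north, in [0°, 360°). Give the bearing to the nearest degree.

Δλ = -167.8821 − 174.7633 = -342.6454°; wrapped into (−180°, 180°]: 17.3546°.
θ = atan2( sin Δλ · cos φ₂ , cos φ₁ · sin φ₂ − sin φ₁ · cos φ₂ · cos Δλ )
  = atan2(0.16295, 0.98296) = 9.413° → normalised to [0°, 360°): 9.413°.

9°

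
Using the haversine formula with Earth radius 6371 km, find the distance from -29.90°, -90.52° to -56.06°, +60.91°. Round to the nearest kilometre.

Δλ = 60.91 − -90.52 = 151.43°.
Δφ = -56.06 − -29.90 = -26.16°.
a = sin²(Δφ/2) + cos φ₁ · cos φ₂ · sin²(Δλ/2) = 0.505758.
c = 2·atan2(√a, √(1−a)) = 1.58231 rad → d = 6371·c ≈ 10080.92 km.

10081 km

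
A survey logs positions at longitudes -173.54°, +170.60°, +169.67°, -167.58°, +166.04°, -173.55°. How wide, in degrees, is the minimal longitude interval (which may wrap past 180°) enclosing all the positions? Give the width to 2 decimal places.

Sort the longitudes: -173.55°, -173.54°, -167.58°, +166.04°, +169.67°, +170.60°.
Eastward gaps between consecutive values (wrapping around): 0.01°, 5.96°, 333.62°, 3.63°, 0.93°, 15.85°.
Largest gap = 333.62° ⇒ minimal covering band is its complement: 360° − 333.62° = 26.38°.
Band runs from +166.04° eastward to -167.58°, crossing the antimeridian.

26.38°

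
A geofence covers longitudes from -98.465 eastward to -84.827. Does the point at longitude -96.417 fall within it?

Band width going east from -98.465° to -84.827°: ((-84.827 − -98.465) mod 360) = 13.638°.
Offset of -96.417° east of the west edge: ((-96.417 − -98.465) mod 360) = 2.048°.
2.048° ≤ 13.638° ⇒ inside.

Yes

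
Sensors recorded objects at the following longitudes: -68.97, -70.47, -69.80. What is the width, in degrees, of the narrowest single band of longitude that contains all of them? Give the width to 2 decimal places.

1.50°

Sort the longitudes: -70.47°, -69.80°, -68.97°.
Eastward gaps between consecutive values (wrapping around): 0.67°, 0.83°, 358.50°.
Largest gap = 358.50° ⇒ minimal covering band is its complement: 360° − 358.50° = 1.50°.
Band runs from -70.47° eastward to -68.97°.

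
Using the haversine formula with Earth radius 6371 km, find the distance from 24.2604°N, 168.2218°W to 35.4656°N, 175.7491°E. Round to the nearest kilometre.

Δλ = 175.7491 − -168.2218 = 343.9709°; wrapped into (−180°, 180°]: -16.0291°.
Δφ = 35.4656 − 24.2604 = 11.2052°.
a = sin²(Δφ/2) + cos φ₁ · cos φ₂ · sin²(Δλ/2) = 0.023966.
c = 2·atan2(√a, √(1−a)) = 0.31087 rad → d = 6371·c ≈ 1980.53 km.

1981 km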